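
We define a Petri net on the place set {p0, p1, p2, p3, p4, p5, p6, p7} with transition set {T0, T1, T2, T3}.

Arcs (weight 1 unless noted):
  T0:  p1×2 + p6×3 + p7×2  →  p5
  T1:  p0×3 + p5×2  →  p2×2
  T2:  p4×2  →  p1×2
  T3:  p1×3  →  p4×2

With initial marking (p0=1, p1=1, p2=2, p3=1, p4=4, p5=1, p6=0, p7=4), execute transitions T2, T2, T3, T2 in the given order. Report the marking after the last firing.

(p0=1, p1=4, p2=2, p3=1, p4=0, p5=1, p6=0, p7=4)

step 1: fire T2:  (p0=1, p1=1, p2=2, p3=1, p4=4, p5=1, p6=0, p7=4) → (p0=1, p1=3, p2=2, p3=1, p4=2, p5=1, p6=0, p7=4)
step 2: fire T2:  (p0=1, p1=3, p2=2, p3=1, p4=2, p5=1, p6=0, p7=4) → (p0=1, p1=5, p2=2, p3=1, p4=0, p5=1, p6=0, p7=4)
step 3: fire T3:  (p0=1, p1=5, p2=2, p3=1, p4=0, p5=1, p6=0, p7=4) → (p0=1, p1=2, p2=2, p3=1, p4=2, p5=1, p6=0, p7=4)
step 4: fire T2:  (p0=1, p1=2, p2=2, p3=1, p4=2, p5=1, p6=0, p7=4) → (p0=1, p1=4, p2=2, p3=1, p4=0, p5=1, p6=0, p7=4)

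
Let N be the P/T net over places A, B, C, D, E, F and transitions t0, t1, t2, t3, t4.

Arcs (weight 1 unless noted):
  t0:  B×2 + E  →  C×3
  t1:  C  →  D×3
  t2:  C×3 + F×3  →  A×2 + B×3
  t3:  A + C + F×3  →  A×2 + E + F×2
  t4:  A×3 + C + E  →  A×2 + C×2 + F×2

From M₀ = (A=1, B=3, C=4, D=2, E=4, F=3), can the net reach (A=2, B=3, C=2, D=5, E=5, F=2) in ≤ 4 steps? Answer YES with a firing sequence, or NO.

step 1: fire t1:  (A=1, B=3, C=4, D=2, E=4, F=3) → (A=1, B=3, C=3, D=5, E=4, F=3)
step 2: fire t3:  (A=1, B=3, C=3, D=5, E=4, F=3) → (A=2, B=3, C=2, D=5, E=5, F=2)

YES — reachable via ⟨t1, t3⟩ (2 firings)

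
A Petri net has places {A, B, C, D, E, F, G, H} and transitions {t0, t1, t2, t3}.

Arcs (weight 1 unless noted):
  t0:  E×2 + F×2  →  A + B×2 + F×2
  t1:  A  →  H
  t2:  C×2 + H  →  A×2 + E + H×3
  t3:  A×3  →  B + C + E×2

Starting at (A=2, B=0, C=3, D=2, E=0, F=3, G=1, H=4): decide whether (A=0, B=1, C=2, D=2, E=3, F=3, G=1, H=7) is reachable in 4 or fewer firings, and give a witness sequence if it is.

step 1: fire t1:  (A=2, B=0, C=3, D=2, E=0, F=3, G=1, H=4) → (A=1, B=0, C=3, D=2, E=0, F=3, G=1, H=5)
step 2: fire t2:  (A=1, B=0, C=3, D=2, E=0, F=3, G=1, H=5) → (A=3, B=0, C=1, D=2, E=1, F=3, G=1, H=7)
step 3: fire t3:  (A=3, B=0, C=1, D=2, E=1, F=3, G=1, H=7) → (A=0, B=1, C=2, D=2, E=3, F=3, G=1, H=7)

YES — reachable via ⟨t1, t2, t3⟩ (3 firings)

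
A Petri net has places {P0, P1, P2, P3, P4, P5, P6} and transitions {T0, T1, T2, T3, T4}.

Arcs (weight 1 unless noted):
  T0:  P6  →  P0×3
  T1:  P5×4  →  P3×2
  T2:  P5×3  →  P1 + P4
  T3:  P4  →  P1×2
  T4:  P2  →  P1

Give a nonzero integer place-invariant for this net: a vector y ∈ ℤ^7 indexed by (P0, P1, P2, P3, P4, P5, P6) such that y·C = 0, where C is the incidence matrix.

Incidence matrix C (rows=places, cols=transitions):
       T0   T1   T2   T3   T4
   P0   3    0    0    0    0
   P1   0    0    1    2    1
   P2   0    0    0    0   -1
   P3   0    2    0    0    0
   P4   0    0    1   -1    0
   P5   0   -4   -3    0    0
   P6  -1    0    0    0    0

Candidate y = [0, 1, 1, 2, 2, 1, 0]; check y·C column-wise:
  col T0: 0·3 + 1·0 + 1·0 + 2·0 + 2·0 + 1·0 + 0·-1 = 0
  col T1: 1·0 + 1·0 + 2·2 + 2·0 + 1·-4 = 0
  col T2: 1·1 + 1·0 + 2·0 + 2·1 + 1·-3 = 0
  col T3: 1·2 + 1·0 + 2·0 + 2·-1 + 1·0 = 0
  col T4: 1·1 + 1·-1 + 2·0 + 2·0 + 1·0 = 0

y = (P0:0, P1:1, P2:1, P3:2, P4:2, P5:1, P6:0)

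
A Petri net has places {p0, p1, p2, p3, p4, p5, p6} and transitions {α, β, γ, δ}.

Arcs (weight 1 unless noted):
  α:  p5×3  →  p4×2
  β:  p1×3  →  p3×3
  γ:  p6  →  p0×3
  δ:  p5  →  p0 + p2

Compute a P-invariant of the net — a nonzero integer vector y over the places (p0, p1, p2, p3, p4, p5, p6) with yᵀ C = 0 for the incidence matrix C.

Incidence matrix C (rows=places, cols=transitions):
        α    β    γ    δ
   p0   0    0    3    1
   p1   0   -3    0    0
   p2   0    0    0    1
   p3   0    3    0    0
   p4   2    0    0    0
   p5  -3    0    0   -1
   p6   0    0   -1    0

Candidate y = [0, 1, 0, 1, 0, 0, 0]; check y·C column-wise:
  col α: 1·0 + 1·0 + 0·2 + 0·-3 = 0
  col β: 1·-3 + 1·3 = 0
  col γ: 0·3 + 1·0 + 1·0 + 0·-1 = 0
  col δ: 0·1 + 1·0 + 0·1 + 1·0 + 0·-1 = 0

y = (p0:0, p1:1, p2:0, p3:1, p4:0, p5:0, p6:0)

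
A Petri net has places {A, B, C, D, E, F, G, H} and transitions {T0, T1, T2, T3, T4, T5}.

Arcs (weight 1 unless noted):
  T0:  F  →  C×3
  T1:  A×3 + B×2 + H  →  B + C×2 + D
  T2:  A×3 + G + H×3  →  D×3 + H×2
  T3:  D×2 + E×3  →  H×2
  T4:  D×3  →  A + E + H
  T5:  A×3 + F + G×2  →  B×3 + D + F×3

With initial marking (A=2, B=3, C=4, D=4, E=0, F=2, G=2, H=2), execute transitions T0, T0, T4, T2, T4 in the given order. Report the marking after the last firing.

step 1: fire T0:  (A=2, B=3, C=4, D=4, E=0, F=2, G=2, H=2) → (A=2, B=3, C=7, D=4, E=0, F=1, G=2, H=2)
step 2: fire T0:  (A=2, B=3, C=7, D=4, E=0, F=1, G=2, H=2) → (A=2, B=3, C=10, D=4, E=0, F=0, G=2, H=2)
step 3: fire T4:  (A=2, B=3, C=10, D=4, E=0, F=0, G=2, H=2) → (A=3, B=3, C=10, D=1, E=1, F=0, G=2, H=3)
step 4: fire T2:  (A=3, B=3, C=10, D=1, E=1, F=0, G=2, H=3) → (A=0, B=3, C=10, D=4, E=1, F=0, G=1, H=2)
step 5: fire T4:  (A=0, B=3, C=10, D=4, E=1, F=0, G=1, H=2) → (A=1, B=3, C=10, D=1, E=2, F=0, G=1, H=3)

(A=1, B=3, C=10, D=1, E=2, F=0, G=1, H=3)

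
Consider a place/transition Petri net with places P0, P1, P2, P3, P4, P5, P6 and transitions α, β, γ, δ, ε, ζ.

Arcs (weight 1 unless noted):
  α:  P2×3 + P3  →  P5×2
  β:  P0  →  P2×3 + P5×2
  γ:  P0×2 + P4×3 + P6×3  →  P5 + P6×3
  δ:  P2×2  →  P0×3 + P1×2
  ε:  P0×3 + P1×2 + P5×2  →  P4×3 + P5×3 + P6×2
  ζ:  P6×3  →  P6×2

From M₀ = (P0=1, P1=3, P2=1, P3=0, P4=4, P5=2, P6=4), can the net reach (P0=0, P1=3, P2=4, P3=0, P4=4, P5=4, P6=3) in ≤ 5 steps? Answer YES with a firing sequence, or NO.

step 1: fire β:  (P0=1, P1=3, P2=1, P3=0, P4=4, P5=2, P6=4) → (P0=0, P1=3, P2=4, P3=0, P4=4, P5=4, P6=4)
step 2: fire ζ:  (P0=0, P1=3, P2=4, P3=0, P4=4, P5=4, P6=4) → (P0=0, P1=3, P2=4, P3=0, P4=4, P5=4, P6=3)

YES — reachable via ⟨β, ζ⟩ (2 firings)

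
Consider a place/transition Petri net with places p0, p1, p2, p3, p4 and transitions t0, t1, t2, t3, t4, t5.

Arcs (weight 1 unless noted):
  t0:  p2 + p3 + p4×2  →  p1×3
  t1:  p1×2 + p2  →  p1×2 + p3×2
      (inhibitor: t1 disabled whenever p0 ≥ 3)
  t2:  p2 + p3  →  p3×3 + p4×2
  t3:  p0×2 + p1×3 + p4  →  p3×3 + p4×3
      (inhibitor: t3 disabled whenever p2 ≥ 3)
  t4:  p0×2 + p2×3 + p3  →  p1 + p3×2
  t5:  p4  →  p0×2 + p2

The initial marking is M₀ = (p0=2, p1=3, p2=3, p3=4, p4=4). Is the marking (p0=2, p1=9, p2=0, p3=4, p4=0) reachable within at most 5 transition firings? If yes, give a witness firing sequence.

YES — reachable via ⟨t0, t0, t1⟩ (3 firings)

step 1: fire t0:  (p0=2, p1=3, p2=3, p3=4, p4=4) → (p0=2, p1=6, p2=2, p3=3, p4=2)
step 2: fire t0:  (p0=2, p1=6, p2=2, p3=3, p4=2) → (p0=2, p1=9, p2=1, p3=2, p4=0)
step 3: fire t1:  (p0=2, p1=9, p2=1, p3=2, p4=0) → (p0=2, p1=9, p2=0, p3=4, p4=0)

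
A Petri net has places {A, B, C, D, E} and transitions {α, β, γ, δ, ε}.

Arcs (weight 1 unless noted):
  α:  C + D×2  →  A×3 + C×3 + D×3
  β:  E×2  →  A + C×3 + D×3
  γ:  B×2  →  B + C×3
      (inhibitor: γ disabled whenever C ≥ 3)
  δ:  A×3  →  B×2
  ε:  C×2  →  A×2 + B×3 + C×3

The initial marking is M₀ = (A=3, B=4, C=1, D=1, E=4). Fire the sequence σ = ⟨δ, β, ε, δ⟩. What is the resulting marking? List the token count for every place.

(A=0, B=11, C=5, D=4, E=2)

step 1: fire δ:  (A=3, B=4, C=1, D=1, E=4) → (A=0, B=6, C=1, D=1, E=4)
step 2: fire β:  (A=0, B=6, C=1, D=1, E=4) → (A=1, B=6, C=4, D=4, E=2)
step 3: fire ε:  (A=1, B=6, C=4, D=4, E=2) → (A=3, B=9, C=5, D=4, E=2)
step 4: fire δ:  (A=3, B=9, C=5, D=4, E=2) → (A=0, B=11, C=5, D=4, E=2)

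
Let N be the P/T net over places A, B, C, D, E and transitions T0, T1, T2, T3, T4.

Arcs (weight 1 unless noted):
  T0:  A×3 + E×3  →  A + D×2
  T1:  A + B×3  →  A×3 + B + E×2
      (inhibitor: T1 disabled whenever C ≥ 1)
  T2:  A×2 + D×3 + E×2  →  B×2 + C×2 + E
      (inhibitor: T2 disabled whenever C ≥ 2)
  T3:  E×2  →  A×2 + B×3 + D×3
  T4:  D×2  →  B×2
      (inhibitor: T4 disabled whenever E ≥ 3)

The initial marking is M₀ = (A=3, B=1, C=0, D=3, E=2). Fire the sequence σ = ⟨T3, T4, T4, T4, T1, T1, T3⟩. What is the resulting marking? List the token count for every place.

(A=11, B=9, C=0, D=3, E=2)

step 1: fire T3:  (A=3, B=1, C=0, D=3, E=2) → (A=5, B=4, C=0, D=6, E=0)
step 2: fire T4:  (A=5, B=4, C=0, D=6, E=0) → (A=5, B=6, C=0, D=4, E=0)
step 3: fire T4:  (A=5, B=6, C=0, D=4, E=0) → (A=5, B=8, C=0, D=2, E=0)
step 4: fire T4:  (A=5, B=8, C=0, D=2, E=0) → (A=5, B=10, C=0, D=0, E=0)
step 5: fire T1:  (A=5, B=10, C=0, D=0, E=0) → (A=7, B=8, C=0, D=0, E=2)
step 6: fire T1:  (A=7, B=8, C=0, D=0, E=2) → (A=9, B=6, C=0, D=0, E=4)
step 7: fire T3:  (A=9, B=6, C=0, D=0, E=4) → (A=11, B=9, C=0, D=3, E=2)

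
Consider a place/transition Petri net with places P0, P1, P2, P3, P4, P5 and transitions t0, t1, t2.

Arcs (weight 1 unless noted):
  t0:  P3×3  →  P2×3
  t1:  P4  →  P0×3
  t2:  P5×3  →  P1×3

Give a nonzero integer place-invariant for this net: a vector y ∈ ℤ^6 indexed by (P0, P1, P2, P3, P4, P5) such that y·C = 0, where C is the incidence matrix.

Incidence matrix C (rows=places, cols=transitions):
       t0   t1   t2
   P0   0    3    0
   P1   0    0    3
   P2   3    0    0
   P3  -3    0    0
   P4   0   -1    0
   P5   0    0   -3

Candidate y = [0, 0, 1, 1, 0, 0]; check y·C column-wise:
  col t0: 1·3 + 1·-3 = 0
  col t1: 0·3 + 1·0 + 1·0 + 0·-1 = 0
  col t2: 0·3 + 1·0 + 1·0 + 0·-3 = 0

y = (P0:0, P1:0, P2:1, P3:1, P4:0, P5:0)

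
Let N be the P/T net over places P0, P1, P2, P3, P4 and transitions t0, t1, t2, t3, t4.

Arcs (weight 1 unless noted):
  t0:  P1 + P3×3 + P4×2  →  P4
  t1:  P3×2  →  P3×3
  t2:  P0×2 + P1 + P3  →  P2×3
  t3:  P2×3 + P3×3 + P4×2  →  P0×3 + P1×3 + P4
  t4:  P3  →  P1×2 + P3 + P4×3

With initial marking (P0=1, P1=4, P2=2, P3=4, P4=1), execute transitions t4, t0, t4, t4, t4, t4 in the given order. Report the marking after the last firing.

(P0=1, P1=13, P2=2, P3=1, P4=15)

step 1: fire t4:  (P0=1, P1=4, P2=2, P3=4, P4=1) → (P0=1, P1=6, P2=2, P3=4, P4=4)
step 2: fire t0:  (P0=1, P1=6, P2=2, P3=4, P4=4) → (P0=1, P1=5, P2=2, P3=1, P4=3)
step 3: fire t4:  (P0=1, P1=5, P2=2, P3=1, P4=3) → (P0=1, P1=7, P2=2, P3=1, P4=6)
step 4: fire t4:  (P0=1, P1=7, P2=2, P3=1, P4=6) → (P0=1, P1=9, P2=2, P3=1, P4=9)
step 5: fire t4:  (P0=1, P1=9, P2=2, P3=1, P4=9) → (P0=1, P1=11, P2=2, P3=1, P4=12)
step 6: fire t4:  (P0=1, P1=11, P2=2, P3=1, P4=12) → (P0=1, P1=13, P2=2, P3=1, P4=15)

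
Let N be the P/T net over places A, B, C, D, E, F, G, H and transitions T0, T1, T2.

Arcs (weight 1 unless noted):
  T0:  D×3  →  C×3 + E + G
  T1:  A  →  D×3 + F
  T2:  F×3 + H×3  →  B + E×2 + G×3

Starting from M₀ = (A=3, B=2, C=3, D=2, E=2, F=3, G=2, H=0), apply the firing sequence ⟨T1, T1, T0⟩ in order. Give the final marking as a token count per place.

step 1: fire T1:  (A=3, B=2, C=3, D=2, E=2, F=3, G=2, H=0) → (A=2, B=2, C=3, D=5, E=2, F=4, G=2, H=0)
step 2: fire T1:  (A=2, B=2, C=3, D=5, E=2, F=4, G=2, H=0) → (A=1, B=2, C=3, D=8, E=2, F=5, G=2, H=0)
step 3: fire T0:  (A=1, B=2, C=3, D=8, E=2, F=5, G=2, H=0) → (A=1, B=2, C=6, D=5, E=3, F=5, G=3, H=0)

(A=1, B=2, C=6, D=5, E=3, F=5, G=3, H=0)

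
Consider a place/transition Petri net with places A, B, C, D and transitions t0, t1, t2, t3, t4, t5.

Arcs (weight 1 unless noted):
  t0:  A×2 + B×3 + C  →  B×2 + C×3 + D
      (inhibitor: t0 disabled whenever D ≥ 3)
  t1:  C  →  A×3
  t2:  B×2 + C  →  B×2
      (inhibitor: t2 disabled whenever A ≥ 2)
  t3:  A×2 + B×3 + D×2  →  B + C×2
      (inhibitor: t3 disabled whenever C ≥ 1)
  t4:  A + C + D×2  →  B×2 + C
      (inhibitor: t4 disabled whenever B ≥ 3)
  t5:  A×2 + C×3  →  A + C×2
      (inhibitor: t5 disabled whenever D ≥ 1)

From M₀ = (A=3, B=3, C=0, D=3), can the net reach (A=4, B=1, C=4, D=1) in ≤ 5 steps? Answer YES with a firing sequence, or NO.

NO — not reachable within 5 firings

depth 0: 1 marking
depth 1: 2 markings reached so far
depth 2: 3 markings reached so far
depth 3: 4 markings reached so far
depth 4: 4 markings reached so far
(frontier empty at depth 4; search complete)
target is not among the 4 markings reachable within 5 steps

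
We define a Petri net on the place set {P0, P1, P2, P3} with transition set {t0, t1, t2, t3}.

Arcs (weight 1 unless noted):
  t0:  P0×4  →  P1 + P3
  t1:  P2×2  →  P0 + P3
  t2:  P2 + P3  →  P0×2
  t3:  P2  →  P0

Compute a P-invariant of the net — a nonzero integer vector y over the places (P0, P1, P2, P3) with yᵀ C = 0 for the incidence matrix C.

y = (P0:1, P1:3, P2:1, P3:1)

Incidence matrix C (rows=places, cols=transitions):
       t0   t1   t2   t3
   P0  -4    1    2    1
   P1   1    0    0    0
   P2   0   -2   -1   -1
   P3   1    1   -1    0

Candidate y = [1, 3, 1, 1]; check y·C column-wise:
  col t0: 1·-4 + 3·1 + 1·0 + 1·1 = 0
  col t1: 1·1 + 3·0 + 1·-2 + 1·1 = 0
  col t2: 1·2 + 3·0 + 1·-1 + 1·-1 = 0
  col t3: 1·1 + 3·0 + 1·-1 + 1·0 = 0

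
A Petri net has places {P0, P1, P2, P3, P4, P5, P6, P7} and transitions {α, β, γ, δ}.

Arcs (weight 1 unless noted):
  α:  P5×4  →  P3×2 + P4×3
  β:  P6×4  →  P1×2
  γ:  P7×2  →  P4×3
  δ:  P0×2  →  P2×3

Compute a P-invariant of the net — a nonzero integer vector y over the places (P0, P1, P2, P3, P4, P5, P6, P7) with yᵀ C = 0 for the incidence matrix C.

y = (P0:3, P1:0, P2:2, P3:0, P4:0, P5:0, P6:0, P7:0)

Incidence matrix C (rows=places, cols=transitions):
        α    β    γ    δ
   P0   0    0    0   -2
   P1   0    2    0    0
   P2   0    0    0    3
   P3   2    0    0    0
   P4   3    0    3    0
   P5  -4    0    0    0
   P6   0   -4    0    0
   P7   0    0   -2    0

Candidate y = [3, 0, 2, 0, 0, 0, 0, 0]; check y·C column-wise:
  col α: 3·0 + 2·0 + 0·2 + 0·3 + 0·-4 = 0
  col β: 3·0 + 0·2 + 2·0 + 0·-4 = 0
  col γ: 3·0 + 2·0 + 0·3 + 0·-2 = 0
  col δ: 3·-2 + 2·3 = 0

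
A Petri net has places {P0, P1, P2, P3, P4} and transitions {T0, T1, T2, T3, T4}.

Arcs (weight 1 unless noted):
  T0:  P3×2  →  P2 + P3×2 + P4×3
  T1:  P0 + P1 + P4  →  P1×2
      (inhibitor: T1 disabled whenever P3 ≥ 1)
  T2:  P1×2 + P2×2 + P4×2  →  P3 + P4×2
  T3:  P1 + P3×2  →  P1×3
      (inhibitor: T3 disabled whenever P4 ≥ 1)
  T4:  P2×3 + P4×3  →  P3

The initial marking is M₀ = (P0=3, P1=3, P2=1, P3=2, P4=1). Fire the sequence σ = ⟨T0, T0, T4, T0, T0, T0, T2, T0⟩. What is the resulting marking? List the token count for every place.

step 1: fire T0:  (P0=3, P1=3, P2=1, P3=2, P4=1) → (P0=3, P1=3, P2=2, P3=2, P4=4)
step 2: fire T0:  (P0=3, P1=3, P2=2, P3=2, P4=4) → (P0=3, P1=3, P2=3, P3=2, P4=7)
step 3: fire T4:  (P0=3, P1=3, P2=3, P3=2, P4=7) → (P0=3, P1=3, P2=0, P3=3, P4=4)
step 4: fire T0:  (P0=3, P1=3, P2=0, P3=3, P4=4) → (P0=3, P1=3, P2=1, P3=3, P4=7)
step 5: fire T0:  (P0=3, P1=3, P2=1, P3=3, P4=7) → (P0=3, P1=3, P2=2, P3=3, P4=10)
step 6: fire T0:  (P0=3, P1=3, P2=2, P3=3, P4=10) → (P0=3, P1=3, P2=3, P3=3, P4=13)
step 7: fire T2:  (P0=3, P1=3, P2=3, P3=3, P4=13) → (P0=3, P1=1, P2=1, P3=4, P4=13)
step 8: fire T0:  (P0=3, P1=1, P2=1, P3=4, P4=13) → (P0=3, P1=1, P2=2, P3=4, P4=16)

(P0=3, P1=1, P2=2, P3=4, P4=16)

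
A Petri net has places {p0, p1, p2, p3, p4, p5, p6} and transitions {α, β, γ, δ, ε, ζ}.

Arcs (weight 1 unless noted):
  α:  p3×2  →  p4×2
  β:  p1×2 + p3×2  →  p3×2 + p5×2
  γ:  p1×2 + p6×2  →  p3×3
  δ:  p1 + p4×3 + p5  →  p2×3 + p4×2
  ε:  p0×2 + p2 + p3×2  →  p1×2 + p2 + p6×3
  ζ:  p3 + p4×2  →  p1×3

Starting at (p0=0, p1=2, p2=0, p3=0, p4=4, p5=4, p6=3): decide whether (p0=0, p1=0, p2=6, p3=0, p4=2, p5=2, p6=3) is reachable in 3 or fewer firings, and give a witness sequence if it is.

YES — reachable via ⟨δ, δ⟩ (2 firings)

step 1: fire δ:  (p0=0, p1=2, p2=0, p3=0, p4=4, p5=4, p6=3) → (p0=0, p1=1, p2=3, p3=0, p4=3, p5=3, p6=3)
step 2: fire δ:  (p0=0, p1=1, p2=3, p3=0, p4=3, p5=3, p6=3) → (p0=0, p1=0, p2=6, p3=0, p4=2, p5=2, p6=3)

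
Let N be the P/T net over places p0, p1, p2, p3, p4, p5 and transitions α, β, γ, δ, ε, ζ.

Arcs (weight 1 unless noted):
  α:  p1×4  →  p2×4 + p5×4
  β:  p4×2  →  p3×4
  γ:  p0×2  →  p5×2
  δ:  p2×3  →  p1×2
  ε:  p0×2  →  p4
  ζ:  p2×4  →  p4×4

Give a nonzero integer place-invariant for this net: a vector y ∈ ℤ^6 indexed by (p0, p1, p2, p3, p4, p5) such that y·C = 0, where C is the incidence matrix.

y = (p0:1, p1:3, p2:2, p3:1, p4:2, p5:1)

Incidence matrix C (rows=places, cols=transitions):
        α    β    γ    δ    ε    ζ
   p0   0    0   -2    0   -2    0
   p1  -4    0    0    2    0    0
   p2   4    0    0   -3    0   -4
   p3   0    4    0    0    0    0
   p4   0   -2    0    0    1    4
   p5   4    0    2    0    0    0

Candidate y = [1, 3, 2, 1, 2, 1]; check y·C column-wise:
  col α: 1·0 + 3·-4 + 2·4 + 1·0 + 2·0 + 1·4 = 0
  col β: 1·0 + 3·0 + 2·0 + 1·4 + 2·-2 + 1·0 = 0
  col γ: 1·-2 + 3·0 + 2·0 + 1·0 + 2·0 + 1·2 = 0
  col δ: 1·0 + 3·2 + 2·-3 + 1·0 + 2·0 + 1·0 = 0
  col ε: 1·-2 + 3·0 + 2·0 + 1·0 + 2·1 + 1·0 = 0
  col ζ: 1·0 + 3·0 + 2·-4 + 1·0 + 2·4 + 1·0 = 0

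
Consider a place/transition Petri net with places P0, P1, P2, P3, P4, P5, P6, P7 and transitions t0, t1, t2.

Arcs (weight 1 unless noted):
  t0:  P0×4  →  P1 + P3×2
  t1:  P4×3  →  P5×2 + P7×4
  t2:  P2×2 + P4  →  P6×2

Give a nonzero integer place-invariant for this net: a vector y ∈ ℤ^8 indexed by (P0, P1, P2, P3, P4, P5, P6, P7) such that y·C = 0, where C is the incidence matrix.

Incidence matrix C (rows=places, cols=transitions):
       t0   t1   t2
   P0  -4    0    0
   P1   1    0    0
   P2   0    0   -2
   P3   2    0    0
   P4   0   -3   -1
   P5   0    2    0
   P6   0    0    2
   P7   0    4    0

Candidate y = [1, 4, 0, 0, 0, 0, 0, 0]; check y·C column-wise:
  col t0: 1·-4 + 4·1 + 0·2 = 0
  col t1: 1·0 + 4·0 + 0·-3 + 0·2 + 0·4 = 0
  col t2: 1·0 + 4·0 + 0·-2 + 0·-1 + 0·2 = 0

y = (P0:1, P1:4, P2:0, P3:0, P4:0, P5:0, P6:0, P7:0)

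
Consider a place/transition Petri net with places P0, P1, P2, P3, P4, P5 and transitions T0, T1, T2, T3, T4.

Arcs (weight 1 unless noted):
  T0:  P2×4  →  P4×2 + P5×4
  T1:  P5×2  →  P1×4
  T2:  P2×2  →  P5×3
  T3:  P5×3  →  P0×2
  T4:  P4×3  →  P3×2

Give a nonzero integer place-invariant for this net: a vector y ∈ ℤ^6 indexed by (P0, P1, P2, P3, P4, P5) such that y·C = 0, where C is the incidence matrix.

Incidence matrix C (rows=places, cols=transitions):
       T0   T1   T2   T3   T4
   P0   0    0    0    2    0
   P1   0    4    0    0    0
   P2  -4    0   -2    0    0
   P3   0    0    0    0    2
   P4   2    0    0    0   -3
   P5   4   -2    3   -3    0

Candidate y = [3, 1, 3, 3, 2, 2]; check y·C column-wise:
  col T0: 3·0 + 1·0 + 3·-4 + 3·0 + 2·2 + 2·4 = 0
  col T1: 3·0 + 1·4 + 3·0 + 3·0 + 2·0 + 2·-2 = 0
  col T2: 3·0 + 1·0 + 3·-2 + 3·0 + 2·0 + 2·3 = 0
  col T3: 3·2 + 1·0 + 3·0 + 3·0 + 2·0 + 2·-3 = 0
  col T4: 3·0 + 1·0 + 3·0 + 3·2 + 2·-3 + 2·0 = 0

y = (P0:3, P1:1, P2:3, P3:3, P4:2, P5:2)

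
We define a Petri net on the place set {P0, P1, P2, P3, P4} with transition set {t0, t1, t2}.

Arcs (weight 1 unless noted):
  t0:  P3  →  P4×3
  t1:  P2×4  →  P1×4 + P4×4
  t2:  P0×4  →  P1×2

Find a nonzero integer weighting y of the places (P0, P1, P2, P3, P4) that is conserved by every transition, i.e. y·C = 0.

y = (P0:1, P1:2, P2:2, P3:0, P4:0)

Incidence matrix C (rows=places, cols=transitions):
       t0   t1   t2
   P0   0    0   -4
   P1   0    4    2
   P2   0   -4    0
   P3  -1    0    0
   P4   3    4    0

Candidate y = [1, 2, 2, 0, 0]; check y·C column-wise:
  col t0: 1·0 + 2·0 + 2·0 + 0·-1 + 0·3 = 0
  col t1: 1·0 + 2·4 + 2·-4 + 0·4 = 0
  col t2: 1·-4 + 2·2 + 2·0 = 0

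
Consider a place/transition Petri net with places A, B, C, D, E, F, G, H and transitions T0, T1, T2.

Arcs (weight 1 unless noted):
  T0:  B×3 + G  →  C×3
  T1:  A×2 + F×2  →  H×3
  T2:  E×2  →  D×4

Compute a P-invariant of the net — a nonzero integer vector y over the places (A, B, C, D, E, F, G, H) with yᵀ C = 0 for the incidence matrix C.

Incidence matrix C (rows=places, cols=transitions):
       T0   T1   T2
    A   0   -2    0
    B  -3    0    0
    C   3    0    0
    D   0    0    4
    E   0    0   -2
    F   0   -2    0
    G  -1    0    0
    H   0    3    0

Candidate y = [0, 1, 1, 0, 0, 0, 0, 0]; check y·C column-wise:
  col T0: 1·-3 + 1·3 + 0·-1 = 0
  col T1: 0·-2 + 1·0 + 1·0 + 0·-2 + 0·3 = 0
  col T2: 1·0 + 1·0 + 0·4 + 0·-2 = 0

y = (A:0, B:1, C:1, D:0, E:0, F:0, G:0, H:0)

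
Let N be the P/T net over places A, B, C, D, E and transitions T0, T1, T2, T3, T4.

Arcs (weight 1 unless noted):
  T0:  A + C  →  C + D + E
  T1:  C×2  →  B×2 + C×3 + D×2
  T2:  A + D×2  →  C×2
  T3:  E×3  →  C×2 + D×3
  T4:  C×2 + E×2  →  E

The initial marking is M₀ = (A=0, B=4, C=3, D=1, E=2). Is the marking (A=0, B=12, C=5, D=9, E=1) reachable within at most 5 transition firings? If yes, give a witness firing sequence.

step 1: fire T1:  (A=0, B=4, C=3, D=1, E=2) → (A=0, B=6, C=4, D=3, E=2)
step 2: fire T1:  (A=0, B=6, C=4, D=3, E=2) → (A=0, B=8, C=5, D=5, E=2)
step 3: fire T1:  (A=0, B=8, C=5, D=5, E=2) → (A=0, B=10, C=6, D=7, E=2)
step 4: fire T1:  (A=0, B=10, C=6, D=7, E=2) → (A=0, B=12, C=7, D=9, E=2)
step 5: fire T4:  (A=0, B=12, C=7, D=9, E=2) → (A=0, B=12, C=5, D=9, E=1)

YES — reachable via ⟨T1, T1, T1, T1, T4⟩ (5 firings)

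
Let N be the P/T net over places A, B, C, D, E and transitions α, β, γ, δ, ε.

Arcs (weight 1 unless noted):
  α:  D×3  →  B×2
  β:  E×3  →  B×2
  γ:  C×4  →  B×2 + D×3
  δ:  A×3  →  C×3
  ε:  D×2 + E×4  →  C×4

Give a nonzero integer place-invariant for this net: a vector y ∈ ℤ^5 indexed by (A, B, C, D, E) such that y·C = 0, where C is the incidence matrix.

Incidence matrix C (rows=places, cols=transitions):
        α    β    γ    δ    ε
    A   0    0    0   -3    0
    B   2    2    2    0    0
    C   0    0   -4    3    4
    D  -3    0    3    0   -2
    E   0   -3    0    0   -4

Candidate y = [3, 3, 3, 2, 2]; check y·C column-wise:
  col α: 3·0 + 3·2 + 3·0 + 2·-3 + 2·0 = 0
  col β: 3·0 + 3·2 + 3·0 + 2·0 + 2·-3 = 0
  col γ: 3·0 + 3·2 + 3·-4 + 2·3 + 2·0 = 0
  col δ: 3·-3 + 3·0 + 3·3 + 2·0 + 2·0 = 0
  col ε: 3·0 + 3·0 + 3·4 + 2·-2 + 2·-4 = 0

y = (A:3, B:3, C:3, D:2, E:2)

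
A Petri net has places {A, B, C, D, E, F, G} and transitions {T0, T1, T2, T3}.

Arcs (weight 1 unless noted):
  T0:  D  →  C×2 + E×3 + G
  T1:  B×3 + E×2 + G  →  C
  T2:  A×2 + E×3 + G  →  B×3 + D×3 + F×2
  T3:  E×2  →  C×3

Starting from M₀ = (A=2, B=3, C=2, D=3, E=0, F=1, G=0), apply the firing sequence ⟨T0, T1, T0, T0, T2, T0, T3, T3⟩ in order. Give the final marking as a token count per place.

(A=0, B=3, C=17, D=2, E=3, F=3, G=2)

step 1: fire T0:  (A=2, B=3, C=2, D=3, E=0, F=1, G=0) → (A=2, B=3, C=4, D=2, E=3, F=1, G=1)
step 2: fire T1:  (A=2, B=3, C=4, D=2, E=3, F=1, G=1) → (A=2, B=0, C=5, D=2, E=1, F=1, G=0)
step 3: fire T0:  (A=2, B=0, C=5, D=2, E=1, F=1, G=0) → (A=2, B=0, C=7, D=1, E=4, F=1, G=1)
step 4: fire T0:  (A=2, B=0, C=7, D=1, E=4, F=1, G=1) → (A=2, B=0, C=9, D=0, E=7, F=1, G=2)
step 5: fire T2:  (A=2, B=0, C=9, D=0, E=7, F=1, G=2) → (A=0, B=3, C=9, D=3, E=4, F=3, G=1)
step 6: fire T0:  (A=0, B=3, C=9, D=3, E=4, F=3, G=1) → (A=0, B=3, C=11, D=2, E=7, F=3, G=2)
step 7: fire T3:  (A=0, B=3, C=11, D=2, E=7, F=3, G=2) → (A=0, B=3, C=14, D=2, E=5, F=3, G=2)
step 8: fire T3:  (A=0, B=3, C=14, D=2, E=5, F=3, G=2) → (A=0, B=3, C=17, D=2, E=3, F=3, G=2)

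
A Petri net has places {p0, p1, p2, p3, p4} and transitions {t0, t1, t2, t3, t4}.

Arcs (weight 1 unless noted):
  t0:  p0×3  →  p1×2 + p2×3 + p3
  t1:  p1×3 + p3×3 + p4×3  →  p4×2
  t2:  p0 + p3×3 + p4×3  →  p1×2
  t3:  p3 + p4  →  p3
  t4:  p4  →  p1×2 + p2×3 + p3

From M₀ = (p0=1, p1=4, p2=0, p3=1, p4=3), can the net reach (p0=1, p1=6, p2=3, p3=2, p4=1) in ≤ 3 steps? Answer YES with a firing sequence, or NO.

step 1: fire t3:  (p0=1, p1=4, p2=0, p3=1, p4=3) → (p0=1, p1=4, p2=0, p3=1, p4=2)
step 2: fire t4:  (p0=1, p1=4, p2=0, p3=1, p4=2) → (p0=1, p1=6, p2=3, p3=2, p4=1)

YES — reachable via ⟨t3, t4⟩ (2 firings)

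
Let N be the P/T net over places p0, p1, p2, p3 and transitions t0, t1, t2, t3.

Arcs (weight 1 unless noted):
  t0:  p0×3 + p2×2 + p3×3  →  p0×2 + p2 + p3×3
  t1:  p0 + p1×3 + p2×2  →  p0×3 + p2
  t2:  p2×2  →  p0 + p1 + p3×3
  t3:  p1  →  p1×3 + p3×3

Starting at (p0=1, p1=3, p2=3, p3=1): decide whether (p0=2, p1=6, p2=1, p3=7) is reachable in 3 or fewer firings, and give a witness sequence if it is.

YES — reachable via ⟨t2, t3⟩ (2 firings)

step 1: fire t2:  (p0=1, p1=3, p2=3, p3=1) → (p0=2, p1=4, p2=1, p3=4)
step 2: fire t3:  (p0=2, p1=4, p2=1, p3=4) → (p0=2, p1=6, p2=1, p3=7)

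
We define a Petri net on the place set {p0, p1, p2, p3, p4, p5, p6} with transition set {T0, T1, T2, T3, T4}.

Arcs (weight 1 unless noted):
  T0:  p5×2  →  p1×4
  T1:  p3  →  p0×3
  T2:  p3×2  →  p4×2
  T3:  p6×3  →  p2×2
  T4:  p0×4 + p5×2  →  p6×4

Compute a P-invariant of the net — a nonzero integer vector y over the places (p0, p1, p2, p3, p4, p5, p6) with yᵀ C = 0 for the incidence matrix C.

y = (p0:1, p1:-1, p2:0, p3:3, p4:3, p5:-2, p6:0)

Incidence matrix C (rows=places, cols=transitions):
       T0   T1   T2   T3   T4
   p0   0    3    0    0   -4
   p1   4    0    0    0    0
   p2   0    0    0    2    0
   p3   0   -1   -2    0    0
   p4   0    0    2    0    0
   p5  -2    0    0    0   -2
   p6   0    0    0   -3    4

Candidate y = [1, -1, 0, 3, 3, -2, 0]; check y·C column-wise:
  col T0: 1·0 + -1·4 + 3·0 + 3·0 + -2·-2 = 0
  col T1: 1·3 + -1·0 + 3·-1 + 3·0 + -2·0 = 0
  col T2: 1·0 + -1·0 + 3·-2 + 3·2 + -2·0 = 0
  col T3: 1·0 + -1·0 + 0·2 + 3·0 + 3·0 + -2·0 + 0·-3 = 0
  col T4: 1·-4 + -1·0 + 3·0 + 3·0 + -2·-2 + 0·4 = 0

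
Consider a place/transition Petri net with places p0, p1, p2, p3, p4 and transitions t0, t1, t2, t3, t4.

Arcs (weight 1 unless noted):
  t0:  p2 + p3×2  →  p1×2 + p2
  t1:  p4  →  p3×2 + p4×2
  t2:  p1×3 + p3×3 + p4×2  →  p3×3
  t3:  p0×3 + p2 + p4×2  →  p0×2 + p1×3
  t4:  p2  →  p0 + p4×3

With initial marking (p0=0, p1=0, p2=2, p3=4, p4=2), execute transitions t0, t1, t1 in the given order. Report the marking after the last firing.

step 1: fire t0:  (p0=0, p1=0, p2=2, p3=4, p4=2) → (p0=0, p1=2, p2=2, p3=2, p4=2)
step 2: fire t1:  (p0=0, p1=2, p2=2, p3=2, p4=2) → (p0=0, p1=2, p2=2, p3=4, p4=3)
step 3: fire t1:  (p0=0, p1=2, p2=2, p3=4, p4=3) → (p0=0, p1=2, p2=2, p3=6, p4=4)

(p0=0, p1=2, p2=2, p3=6, p4=4)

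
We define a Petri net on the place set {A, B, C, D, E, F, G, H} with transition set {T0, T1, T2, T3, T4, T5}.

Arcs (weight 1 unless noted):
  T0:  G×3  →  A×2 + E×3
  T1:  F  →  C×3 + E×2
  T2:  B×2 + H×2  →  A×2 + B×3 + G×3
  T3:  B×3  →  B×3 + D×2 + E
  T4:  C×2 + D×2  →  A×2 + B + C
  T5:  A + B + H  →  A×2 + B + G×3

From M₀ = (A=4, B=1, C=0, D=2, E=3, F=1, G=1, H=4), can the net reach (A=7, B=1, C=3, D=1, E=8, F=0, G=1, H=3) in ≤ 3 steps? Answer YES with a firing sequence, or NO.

NO — not reachable within 3 firings

depth 0: 1 marking
depth 1: 3 markings reached so far
depth 2: 7 markings reached so far
depth 3: 13 markings reached so far
target is not among the 13 markings reachable within 3 steps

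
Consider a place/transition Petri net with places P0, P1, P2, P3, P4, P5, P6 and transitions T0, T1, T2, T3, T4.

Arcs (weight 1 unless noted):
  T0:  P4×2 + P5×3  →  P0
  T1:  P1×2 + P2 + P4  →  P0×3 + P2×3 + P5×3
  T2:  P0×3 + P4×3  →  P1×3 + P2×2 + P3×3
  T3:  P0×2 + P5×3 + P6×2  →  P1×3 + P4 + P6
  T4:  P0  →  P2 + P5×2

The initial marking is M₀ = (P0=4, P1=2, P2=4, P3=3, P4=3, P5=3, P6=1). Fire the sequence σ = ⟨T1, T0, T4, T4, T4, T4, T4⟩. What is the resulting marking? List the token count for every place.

(P0=3, P1=0, P2=11, P3=3, P4=0, P5=13, P6=1)

step 1: fire T1:  (P0=4, P1=2, P2=4, P3=3, P4=3, P5=3, P6=1) → (P0=7, P1=0, P2=6, P3=3, P4=2, P5=6, P6=1)
step 2: fire T0:  (P0=7, P1=0, P2=6, P3=3, P4=2, P5=6, P6=1) → (P0=8, P1=0, P2=6, P3=3, P4=0, P5=3, P6=1)
step 3: fire T4:  (P0=8, P1=0, P2=6, P3=3, P4=0, P5=3, P6=1) → (P0=7, P1=0, P2=7, P3=3, P4=0, P5=5, P6=1)
step 4: fire T4:  (P0=7, P1=0, P2=7, P3=3, P4=0, P5=5, P6=1) → (P0=6, P1=0, P2=8, P3=3, P4=0, P5=7, P6=1)
step 5: fire T4:  (P0=6, P1=0, P2=8, P3=3, P4=0, P5=7, P6=1) → (P0=5, P1=0, P2=9, P3=3, P4=0, P5=9, P6=1)
step 6: fire T4:  (P0=5, P1=0, P2=9, P3=3, P4=0, P5=9, P6=1) → (P0=4, P1=0, P2=10, P3=3, P4=0, P5=11, P6=1)
step 7: fire T4:  (P0=4, P1=0, P2=10, P3=3, P4=0, P5=11, P6=1) → (P0=3, P1=0, P2=11, P3=3, P4=0, P5=13, P6=1)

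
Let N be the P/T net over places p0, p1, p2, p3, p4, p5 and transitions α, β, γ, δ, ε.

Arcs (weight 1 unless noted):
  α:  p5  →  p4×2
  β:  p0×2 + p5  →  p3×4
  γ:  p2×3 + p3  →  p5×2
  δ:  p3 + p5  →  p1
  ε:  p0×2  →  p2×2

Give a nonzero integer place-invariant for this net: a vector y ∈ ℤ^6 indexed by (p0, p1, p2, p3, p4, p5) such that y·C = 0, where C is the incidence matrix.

Incidence matrix C (rows=places, cols=transitions):
        α    β    γ    δ    ε
   p0   0   -2    0    0   -2
   p1   0    0    0    1    0
   p2   0    0   -3    0    2
   p3   0    4   -1   -1    0
   p4   2    0    0    0    0
   p5  -1   -1    2   -1    0

Candidate y = [1, 3, 1, 1, 1, 2]; check y·C column-wise:
  col α: 1·0 + 3·0 + 1·0 + 1·0 + 1·2 + 2·-1 = 0
  col β: 1·-2 + 3·0 + 1·0 + 1·4 + 1·0 + 2·-1 = 0
  col γ: 1·0 + 3·0 + 1·-3 + 1·-1 + 1·0 + 2·2 = 0
  col δ: 1·0 + 3·1 + 1·0 + 1·-1 + 1·0 + 2·-1 = 0
  col ε: 1·-2 + 3·0 + 1·2 + 1·0 + 1·0 + 2·0 = 0

y = (p0:1, p1:3, p2:1, p3:1, p4:1, p5:2)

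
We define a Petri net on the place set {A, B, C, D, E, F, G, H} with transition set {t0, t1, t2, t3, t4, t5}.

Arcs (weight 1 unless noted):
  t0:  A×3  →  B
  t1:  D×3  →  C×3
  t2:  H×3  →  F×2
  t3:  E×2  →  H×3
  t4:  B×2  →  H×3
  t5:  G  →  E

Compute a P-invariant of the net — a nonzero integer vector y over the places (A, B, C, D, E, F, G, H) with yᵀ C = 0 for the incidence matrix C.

Incidence matrix C (rows=places, cols=transitions):
       t0   t1   t2   t3   t4   t5
    A  -3    0    0    0    0    0
    B   1    0    0    0   -2    0
    C   0    3    0    0    0    0
    D   0   -3    0    0    0    0
    E   0    0    0   -2    0    1
    F   0    0    2    0    0    0
    G   0    0    0    0    0   -1
    H   0    0   -3    3    3    0

Candidate y = [0, 0, 1, 1, 0, 0, 0, 0]; check y·C column-wise:
  col t0: 0·-3 + 0·1 + 1·0 + 1·0 = 0
  col t1: 1·3 + 1·-3 = 0
  col t2: 1·0 + 1·0 + 0·2 + 0·-3 = 0
  col t3: 1·0 + 1·0 + 0·-2 + 0·3 = 0
  col t4: 0·-2 + 1·0 + 1·0 + 0·3 = 0
  col t5: 1·0 + 1·0 + 0·1 + 0·-1 = 0

y = (A:0, B:0, C:1, D:1, E:0, F:0, G:0, H:0)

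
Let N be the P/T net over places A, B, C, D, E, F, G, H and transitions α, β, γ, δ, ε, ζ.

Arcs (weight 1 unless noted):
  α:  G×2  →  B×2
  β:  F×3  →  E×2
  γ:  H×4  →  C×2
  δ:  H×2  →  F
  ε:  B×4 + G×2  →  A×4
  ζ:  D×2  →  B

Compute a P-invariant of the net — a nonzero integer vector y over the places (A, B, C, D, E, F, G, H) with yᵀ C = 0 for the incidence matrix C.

y = (A:3, B:2, C:0, D:1, E:0, F:0, G:2, H:0)

Incidence matrix C (rows=places, cols=transitions):
        α    β    γ    δ    ε    ζ
    A   0    0    0    0    4    0
    B   2    0    0    0   -4    1
    C   0    0    2    0    0    0
    D   0    0    0    0    0   -2
    E   0    2    0    0    0    0
    F   0   -3    0    1    0    0
    G  -2    0    0    0   -2    0
    H   0    0   -4   -2    0    0

Candidate y = [3, 2, 0, 1, 0, 0, 2, 0]; check y·C column-wise:
  col α: 3·0 + 2·2 + 1·0 + 2·-2 = 0
  col β: 3·0 + 2·0 + 1·0 + 0·2 + 0·-3 + 2·0 = 0
  col γ: 3·0 + 2·0 + 0·2 + 1·0 + 2·0 + 0·-4 = 0
  col δ: 3·0 + 2·0 + 1·0 + 0·1 + 2·0 + 0·-2 = 0
  col ε: 3·4 + 2·-4 + 1·0 + 2·-2 = 0
  col ζ: 3·0 + 2·1 + 1·-2 + 2·0 = 0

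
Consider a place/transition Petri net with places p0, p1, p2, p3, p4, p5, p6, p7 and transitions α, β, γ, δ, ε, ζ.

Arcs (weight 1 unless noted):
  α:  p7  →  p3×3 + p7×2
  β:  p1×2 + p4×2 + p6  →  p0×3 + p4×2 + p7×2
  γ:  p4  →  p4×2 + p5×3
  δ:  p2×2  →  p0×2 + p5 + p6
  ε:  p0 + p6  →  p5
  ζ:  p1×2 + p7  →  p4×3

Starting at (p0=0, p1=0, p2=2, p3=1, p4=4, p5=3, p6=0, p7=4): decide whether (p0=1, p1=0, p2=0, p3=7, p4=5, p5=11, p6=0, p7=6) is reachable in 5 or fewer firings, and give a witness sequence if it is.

depth 0: 1 marking
depth 1: 4 markings reached so far
depth 2: 10 markings reached so far
depth 3: 19 markings reached so far
depth 4: 31 markings reached so far
depth 5: 46 markings reached so far
target is not among the 46 markings reachable within 5 steps

NO — not reachable within 5 firings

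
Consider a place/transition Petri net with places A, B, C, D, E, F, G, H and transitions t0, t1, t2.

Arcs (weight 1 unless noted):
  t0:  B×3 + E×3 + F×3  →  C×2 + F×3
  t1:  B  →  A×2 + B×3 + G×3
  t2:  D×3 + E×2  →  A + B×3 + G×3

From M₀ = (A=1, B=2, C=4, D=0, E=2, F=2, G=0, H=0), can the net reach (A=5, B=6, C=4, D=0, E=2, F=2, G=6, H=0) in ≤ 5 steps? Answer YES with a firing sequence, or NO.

step 1: fire t1:  (A=1, B=2, C=4, D=0, E=2, F=2, G=0, H=0) → (A=3, B=4, C=4, D=0, E=2, F=2, G=3, H=0)
step 2: fire t1:  (A=3, B=4, C=4, D=0, E=2, F=2, G=3, H=0) → (A=5, B=6, C=4, D=0, E=2, F=2, G=6, H=0)

YES — reachable via ⟨t1, t1⟩ (2 firings)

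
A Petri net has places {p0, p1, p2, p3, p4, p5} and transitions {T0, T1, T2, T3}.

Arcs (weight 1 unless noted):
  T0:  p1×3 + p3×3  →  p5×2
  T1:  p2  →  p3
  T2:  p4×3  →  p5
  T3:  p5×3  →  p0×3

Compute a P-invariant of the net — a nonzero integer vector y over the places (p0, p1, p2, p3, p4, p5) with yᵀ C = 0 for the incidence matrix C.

y = (p0:0, p1:1, p2:-1, p3:-1, p4:0, p5:0)

Incidence matrix C (rows=places, cols=transitions):
       T0   T1   T2   T3
   p0   0    0    0    3
   p1  -3    0    0    0
   p2   0   -1    0    0
   p3  -3    1    0    0
   p4   0    0   -3    0
   p5   2    0    1   -3

Candidate y = [0, 1, -1, -1, 0, 0]; check y·C column-wise:
  col T0: 1·-3 + -1·0 + -1·-3 + 0·2 = 0
  col T1: 1·0 + -1·-1 + -1·1 = 0
  col T2: 1·0 + -1·0 + -1·0 + 0·-3 + 0·1 = 0
  col T3: 0·3 + 1·0 + -1·0 + -1·0 + 0·-3 = 0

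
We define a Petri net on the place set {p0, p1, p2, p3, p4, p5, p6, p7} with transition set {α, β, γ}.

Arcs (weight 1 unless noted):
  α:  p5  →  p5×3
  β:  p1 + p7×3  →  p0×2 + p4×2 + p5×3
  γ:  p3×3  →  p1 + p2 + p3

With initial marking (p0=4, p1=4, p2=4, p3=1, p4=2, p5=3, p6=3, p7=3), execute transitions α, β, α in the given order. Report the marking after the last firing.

(p0=6, p1=3, p2=4, p3=1, p4=4, p5=10, p6=3, p7=0)

step 1: fire α:  (p0=4, p1=4, p2=4, p3=1, p4=2, p5=3, p6=3, p7=3) → (p0=4, p1=4, p2=4, p3=1, p4=2, p5=5, p6=3, p7=3)
step 2: fire β:  (p0=4, p1=4, p2=4, p3=1, p4=2, p5=5, p6=3, p7=3) → (p0=6, p1=3, p2=4, p3=1, p4=4, p5=8, p6=3, p7=0)
step 3: fire α:  (p0=6, p1=3, p2=4, p3=1, p4=4, p5=8, p6=3, p7=0) → (p0=6, p1=3, p2=4, p3=1, p4=4, p5=10, p6=3, p7=0)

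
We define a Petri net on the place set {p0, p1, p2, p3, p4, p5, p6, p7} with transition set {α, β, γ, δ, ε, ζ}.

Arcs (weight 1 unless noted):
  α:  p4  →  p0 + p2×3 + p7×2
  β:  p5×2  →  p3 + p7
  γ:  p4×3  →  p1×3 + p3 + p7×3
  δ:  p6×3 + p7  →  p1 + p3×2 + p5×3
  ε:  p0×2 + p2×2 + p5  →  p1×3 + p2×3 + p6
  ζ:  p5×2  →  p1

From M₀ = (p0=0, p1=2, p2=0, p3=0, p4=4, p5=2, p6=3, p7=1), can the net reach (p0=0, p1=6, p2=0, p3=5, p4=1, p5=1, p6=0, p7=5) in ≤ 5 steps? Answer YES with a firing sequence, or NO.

step 1: fire β:  (p0=0, p1=2, p2=0, p3=0, p4=4, p5=2, p6=3, p7=1) → (p0=0, p1=2, p2=0, p3=1, p4=4, p5=0, p6=3, p7=2)
step 2: fire γ:  (p0=0, p1=2, p2=0, p3=1, p4=4, p5=0, p6=3, p7=2) → (p0=0, p1=5, p2=0, p3=2, p4=1, p5=0, p6=3, p7=5)
step 3: fire δ:  (p0=0, p1=5, p2=0, p3=2, p4=1, p5=0, p6=3, p7=5) → (p0=0, p1=6, p2=0, p3=4, p4=1, p5=3, p6=0, p7=4)
step 4: fire β:  (p0=0, p1=6, p2=0, p3=4, p4=1, p5=3, p6=0, p7=4) → (p0=0, p1=6, p2=0, p3=5, p4=1, p5=1, p6=0, p7=5)

YES — reachable via ⟨β, γ, δ, β⟩ (4 firings)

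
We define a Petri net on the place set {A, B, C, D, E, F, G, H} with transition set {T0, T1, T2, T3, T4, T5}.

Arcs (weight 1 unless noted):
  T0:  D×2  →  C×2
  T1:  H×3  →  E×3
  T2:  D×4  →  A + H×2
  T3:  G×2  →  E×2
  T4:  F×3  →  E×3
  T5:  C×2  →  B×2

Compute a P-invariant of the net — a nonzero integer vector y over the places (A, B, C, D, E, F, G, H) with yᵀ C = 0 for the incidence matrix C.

Incidence matrix C (rows=places, cols=transitions):
       T0   T1   T2   T3   T4   T5
    A   0    0    1    0    0    0
    B   0    0    0    0    0    2
    C   2    0    0    0    0   -2
    D  -2    0   -4    0    0    0
    E   0    3    0    2    3    0
    F   0    0    0    0   -3    0
    G   0    0    0   -2    0    0
    H   0   -3    2    0    0    0

Candidate y = [4, 1, 1, 1, 0, 0, 0, 0]; check y·C column-wise:
  col T0: 4·0 + 1·0 + 1·2 + 1·-2 = 0
  col T1: 4·0 + 1·0 + 1·0 + 1·0 + 0·3 + 0·-3 = 0
  col T2: 4·1 + 1·0 + 1·0 + 1·-4 + 0·2 = 0
  col T3: 4·0 + 1·0 + 1·0 + 1·0 + 0·2 + 0·-2 = 0
  col T4: 4·0 + 1·0 + 1·0 + 1·0 + 0·3 + 0·-3 = 0
  col T5: 4·0 + 1·2 + 1·-2 + 1·0 = 0

y = (A:4, B:1, C:1, D:1, E:0, F:0, G:0, H:0)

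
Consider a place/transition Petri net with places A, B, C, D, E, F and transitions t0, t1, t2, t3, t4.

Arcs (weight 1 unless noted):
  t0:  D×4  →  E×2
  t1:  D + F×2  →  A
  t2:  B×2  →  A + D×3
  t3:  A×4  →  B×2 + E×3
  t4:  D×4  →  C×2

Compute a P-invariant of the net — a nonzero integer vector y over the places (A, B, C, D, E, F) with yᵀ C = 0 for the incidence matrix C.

Incidence matrix C (rows=places, cols=transitions):
       t0   t1   t2   t3   t4
    A   0    1    1   -4    0
    B   0    0   -2    2    0
    C   0    0    0    0    2
    D  -4   -1    3    0   -4
    E   2    0    0    3    0
    F   0   -2    0    0    0

Candidate y = [3, 3, 2, 1, 2, 1]; check y·C column-wise:
  col t0: 3·0 + 3·0 + 2·0 + 1·-4 + 2·2 + 1·0 = 0
  col t1: 3·1 + 3·0 + 2·0 + 1·-1 + 2·0 + 1·-2 = 0
  col t2: 3·1 + 3·-2 + 2·0 + 1·3 + 2·0 + 1·0 = 0
  col t3: 3·-4 + 3·2 + 2·0 + 1·0 + 2·3 + 1·0 = 0
  col t4: 3·0 + 3·0 + 2·2 + 1·-4 + 2·0 + 1·0 = 0

y = (A:3, B:3, C:2, D:1, E:2, F:1)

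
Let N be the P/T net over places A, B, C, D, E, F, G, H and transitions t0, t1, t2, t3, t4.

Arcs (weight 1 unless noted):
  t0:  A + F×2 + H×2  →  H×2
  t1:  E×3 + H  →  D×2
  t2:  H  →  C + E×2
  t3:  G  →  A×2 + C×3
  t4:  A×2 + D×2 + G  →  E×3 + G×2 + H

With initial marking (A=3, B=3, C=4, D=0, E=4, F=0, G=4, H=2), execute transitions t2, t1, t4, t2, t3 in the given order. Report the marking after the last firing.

(A=3, B=3, C=9, D=0, E=8, F=0, G=4, H=0)

step 1: fire t2:  (A=3, B=3, C=4, D=0, E=4, F=0, G=4, H=2) → (A=3, B=3, C=5, D=0, E=6, F=0, G=4, H=1)
step 2: fire t1:  (A=3, B=3, C=5, D=0, E=6, F=0, G=4, H=1) → (A=3, B=3, C=5, D=2, E=3, F=0, G=4, H=0)
step 3: fire t4:  (A=3, B=3, C=5, D=2, E=3, F=0, G=4, H=0) → (A=1, B=3, C=5, D=0, E=6, F=0, G=5, H=1)
step 4: fire t2:  (A=1, B=3, C=5, D=0, E=6, F=0, G=5, H=1) → (A=1, B=3, C=6, D=0, E=8, F=0, G=5, H=0)
step 5: fire t3:  (A=1, B=3, C=6, D=0, E=8, F=0, G=5, H=0) → (A=3, B=3, C=9, D=0, E=8, F=0, G=4, H=0)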